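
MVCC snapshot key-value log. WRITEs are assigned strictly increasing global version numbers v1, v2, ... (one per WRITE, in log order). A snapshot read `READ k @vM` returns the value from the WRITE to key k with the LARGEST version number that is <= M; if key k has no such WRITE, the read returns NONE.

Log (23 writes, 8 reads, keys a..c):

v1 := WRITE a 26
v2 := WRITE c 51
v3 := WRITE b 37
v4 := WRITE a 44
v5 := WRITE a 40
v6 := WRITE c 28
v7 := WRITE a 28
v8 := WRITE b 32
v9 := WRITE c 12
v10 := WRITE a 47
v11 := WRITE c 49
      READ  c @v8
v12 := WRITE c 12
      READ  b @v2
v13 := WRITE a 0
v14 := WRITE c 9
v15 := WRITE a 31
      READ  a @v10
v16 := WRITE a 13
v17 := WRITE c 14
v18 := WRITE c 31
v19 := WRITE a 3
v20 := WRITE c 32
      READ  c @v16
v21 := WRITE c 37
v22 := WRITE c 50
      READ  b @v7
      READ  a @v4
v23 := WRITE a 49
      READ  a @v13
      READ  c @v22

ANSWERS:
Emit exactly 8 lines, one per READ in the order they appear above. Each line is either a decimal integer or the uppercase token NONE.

v1: WRITE a=26  (a history now [(1, 26)])
v2: WRITE c=51  (c history now [(2, 51)])
v3: WRITE b=37  (b history now [(3, 37)])
v4: WRITE a=44  (a history now [(1, 26), (4, 44)])
v5: WRITE a=40  (a history now [(1, 26), (4, 44), (5, 40)])
v6: WRITE c=28  (c history now [(2, 51), (6, 28)])
v7: WRITE a=28  (a history now [(1, 26), (4, 44), (5, 40), (7, 28)])
v8: WRITE b=32  (b history now [(3, 37), (8, 32)])
v9: WRITE c=12  (c history now [(2, 51), (6, 28), (9, 12)])
v10: WRITE a=47  (a history now [(1, 26), (4, 44), (5, 40), (7, 28), (10, 47)])
v11: WRITE c=49  (c history now [(2, 51), (6, 28), (9, 12), (11, 49)])
READ c @v8: history=[(2, 51), (6, 28), (9, 12), (11, 49)] -> pick v6 -> 28
v12: WRITE c=12  (c history now [(2, 51), (6, 28), (9, 12), (11, 49), (12, 12)])
READ b @v2: history=[(3, 37), (8, 32)] -> no version <= 2 -> NONE
v13: WRITE a=0  (a history now [(1, 26), (4, 44), (5, 40), (7, 28), (10, 47), (13, 0)])
v14: WRITE c=9  (c history now [(2, 51), (6, 28), (9, 12), (11, 49), (12, 12), (14, 9)])
v15: WRITE a=31  (a history now [(1, 26), (4, 44), (5, 40), (7, 28), (10, 47), (13, 0), (15, 31)])
READ a @v10: history=[(1, 26), (4, 44), (5, 40), (7, 28), (10, 47), (13, 0), (15, 31)] -> pick v10 -> 47
v16: WRITE a=13  (a history now [(1, 26), (4, 44), (5, 40), (7, 28), (10, 47), (13, 0), (15, 31), (16, 13)])
v17: WRITE c=14  (c history now [(2, 51), (6, 28), (9, 12), (11, 49), (12, 12), (14, 9), (17, 14)])
v18: WRITE c=31  (c history now [(2, 51), (6, 28), (9, 12), (11, 49), (12, 12), (14, 9), (17, 14), (18, 31)])
v19: WRITE a=3  (a history now [(1, 26), (4, 44), (5, 40), (7, 28), (10, 47), (13, 0), (15, 31), (16, 13), (19, 3)])
v20: WRITE c=32  (c history now [(2, 51), (6, 28), (9, 12), (11, 49), (12, 12), (14, 9), (17, 14), (18, 31), (20, 32)])
READ c @v16: history=[(2, 51), (6, 28), (9, 12), (11, 49), (12, 12), (14, 9), (17, 14), (18, 31), (20, 32)] -> pick v14 -> 9
v21: WRITE c=37  (c history now [(2, 51), (6, 28), (9, 12), (11, 49), (12, 12), (14, 9), (17, 14), (18, 31), (20, 32), (21, 37)])
v22: WRITE c=50  (c history now [(2, 51), (6, 28), (9, 12), (11, 49), (12, 12), (14, 9), (17, 14), (18, 31), (20, 32), (21, 37), (22, 50)])
READ b @v7: history=[(3, 37), (8, 32)] -> pick v3 -> 37
READ a @v4: history=[(1, 26), (4, 44), (5, 40), (7, 28), (10, 47), (13, 0), (15, 31), (16, 13), (19, 3)] -> pick v4 -> 44
v23: WRITE a=49  (a history now [(1, 26), (4, 44), (5, 40), (7, 28), (10, 47), (13, 0), (15, 31), (16, 13), (19, 3), (23, 49)])
READ a @v13: history=[(1, 26), (4, 44), (5, 40), (7, 28), (10, 47), (13, 0), (15, 31), (16, 13), (19, 3), (23, 49)] -> pick v13 -> 0
READ c @v22: history=[(2, 51), (6, 28), (9, 12), (11, 49), (12, 12), (14, 9), (17, 14), (18, 31), (20, 32), (21, 37), (22, 50)] -> pick v22 -> 50

Answer: 28
NONE
47
9
37
44
0
50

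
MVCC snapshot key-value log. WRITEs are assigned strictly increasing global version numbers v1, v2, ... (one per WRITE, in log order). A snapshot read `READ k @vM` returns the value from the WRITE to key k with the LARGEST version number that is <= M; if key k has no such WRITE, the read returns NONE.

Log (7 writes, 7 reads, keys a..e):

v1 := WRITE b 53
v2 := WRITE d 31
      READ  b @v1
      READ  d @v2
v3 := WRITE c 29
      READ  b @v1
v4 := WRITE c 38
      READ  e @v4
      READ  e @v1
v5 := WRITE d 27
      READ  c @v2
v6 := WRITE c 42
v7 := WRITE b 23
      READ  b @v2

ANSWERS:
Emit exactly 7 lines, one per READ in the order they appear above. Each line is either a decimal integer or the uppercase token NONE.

Answer: 53
31
53
NONE
NONE
NONE
53

Derivation:
v1: WRITE b=53  (b history now [(1, 53)])
v2: WRITE d=31  (d history now [(2, 31)])
READ b @v1: history=[(1, 53)] -> pick v1 -> 53
READ d @v2: history=[(2, 31)] -> pick v2 -> 31
v3: WRITE c=29  (c history now [(3, 29)])
READ b @v1: history=[(1, 53)] -> pick v1 -> 53
v4: WRITE c=38  (c history now [(3, 29), (4, 38)])
READ e @v4: history=[] -> no version <= 4 -> NONE
READ e @v1: history=[] -> no version <= 1 -> NONE
v5: WRITE d=27  (d history now [(2, 31), (5, 27)])
READ c @v2: history=[(3, 29), (4, 38)] -> no version <= 2 -> NONE
v6: WRITE c=42  (c history now [(3, 29), (4, 38), (6, 42)])
v7: WRITE b=23  (b history now [(1, 53), (7, 23)])
READ b @v2: history=[(1, 53), (7, 23)] -> pick v1 -> 53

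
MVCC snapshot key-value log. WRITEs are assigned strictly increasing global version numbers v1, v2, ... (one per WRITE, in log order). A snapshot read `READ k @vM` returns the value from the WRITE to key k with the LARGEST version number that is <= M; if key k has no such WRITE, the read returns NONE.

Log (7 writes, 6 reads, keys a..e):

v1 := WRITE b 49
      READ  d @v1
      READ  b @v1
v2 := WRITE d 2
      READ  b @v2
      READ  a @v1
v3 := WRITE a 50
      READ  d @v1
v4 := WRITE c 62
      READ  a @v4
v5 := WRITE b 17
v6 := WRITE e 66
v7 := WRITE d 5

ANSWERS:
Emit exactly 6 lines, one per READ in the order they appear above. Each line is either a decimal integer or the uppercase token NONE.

v1: WRITE b=49  (b history now [(1, 49)])
READ d @v1: history=[] -> no version <= 1 -> NONE
READ b @v1: history=[(1, 49)] -> pick v1 -> 49
v2: WRITE d=2  (d history now [(2, 2)])
READ b @v2: history=[(1, 49)] -> pick v1 -> 49
READ a @v1: history=[] -> no version <= 1 -> NONE
v3: WRITE a=50  (a history now [(3, 50)])
READ d @v1: history=[(2, 2)] -> no version <= 1 -> NONE
v4: WRITE c=62  (c history now [(4, 62)])
READ a @v4: history=[(3, 50)] -> pick v3 -> 50
v5: WRITE b=17  (b history now [(1, 49), (5, 17)])
v6: WRITE e=66  (e history now [(6, 66)])
v7: WRITE d=5  (d history now [(2, 2), (7, 5)])

Answer: NONE
49
49
NONE
NONE
50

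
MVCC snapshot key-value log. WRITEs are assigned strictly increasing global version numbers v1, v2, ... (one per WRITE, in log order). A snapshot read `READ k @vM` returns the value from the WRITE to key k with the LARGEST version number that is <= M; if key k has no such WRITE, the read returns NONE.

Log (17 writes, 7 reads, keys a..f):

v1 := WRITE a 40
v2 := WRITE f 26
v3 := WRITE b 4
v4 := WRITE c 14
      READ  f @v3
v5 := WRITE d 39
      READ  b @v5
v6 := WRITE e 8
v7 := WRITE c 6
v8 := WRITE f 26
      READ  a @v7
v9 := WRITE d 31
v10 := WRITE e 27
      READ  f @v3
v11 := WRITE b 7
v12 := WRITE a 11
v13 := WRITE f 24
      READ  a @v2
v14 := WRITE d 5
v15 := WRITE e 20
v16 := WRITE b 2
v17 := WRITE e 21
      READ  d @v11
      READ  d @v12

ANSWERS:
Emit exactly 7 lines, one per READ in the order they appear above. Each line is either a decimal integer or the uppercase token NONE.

v1: WRITE a=40  (a history now [(1, 40)])
v2: WRITE f=26  (f history now [(2, 26)])
v3: WRITE b=4  (b history now [(3, 4)])
v4: WRITE c=14  (c history now [(4, 14)])
READ f @v3: history=[(2, 26)] -> pick v2 -> 26
v5: WRITE d=39  (d history now [(5, 39)])
READ b @v5: history=[(3, 4)] -> pick v3 -> 4
v6: WRITE e=8  (e history now [(6, 8)])
v7: WRITE c=6  (c history now [(4, 14), (7, 6)])
v8: WRITE f=26  (f history now [(2, 26), (8, 26)])
READ a @v7: history=[(1, 40)] -> pick v1 -> 40
v9: WRITE d=31  (d history now [(5, 39), (9, 31)])
v10: WRITE e=27  (e history now [(6, 8), (10, 27)])
READ f @v3: history=[(2, 26), (8, 26)] -> pick v2 -> 26
v11: WRITE b=7  (b history now [(3, 4), (11, 7)])
v12: WRITE a=11  (a history now [(1, 40), (12, 11)])
v13: WRITE f=24  (f history now [(2, 26), (8, 26), (13, 24)])
READ a @v2: history=[(1, 40), (12, 11)] -> pick v1 -> 40
v14: WRITE d=5  (d history now [(5, 39), (9, 31), (14, 5)])
v15: WRITE e=20  (e history now [(6, 8), (10, 27), (15, 20)])
v16: WRITE b=2  (b history now [(3, 4), (11, 7), (16, 2)])
v17: WRITE e=21  (e history now [(6, 8), (10, 27), (15, 20), (17, 21)])
READ d @v11: history=[(5, 39), (9, 31), (14, 5)] -> pick v9 -> 31
READ d @v12: history=[(5, 39), (9, 31), (14, 5)] -> pick v9 -> 31

Answer: 26
4
40
26
40
31
31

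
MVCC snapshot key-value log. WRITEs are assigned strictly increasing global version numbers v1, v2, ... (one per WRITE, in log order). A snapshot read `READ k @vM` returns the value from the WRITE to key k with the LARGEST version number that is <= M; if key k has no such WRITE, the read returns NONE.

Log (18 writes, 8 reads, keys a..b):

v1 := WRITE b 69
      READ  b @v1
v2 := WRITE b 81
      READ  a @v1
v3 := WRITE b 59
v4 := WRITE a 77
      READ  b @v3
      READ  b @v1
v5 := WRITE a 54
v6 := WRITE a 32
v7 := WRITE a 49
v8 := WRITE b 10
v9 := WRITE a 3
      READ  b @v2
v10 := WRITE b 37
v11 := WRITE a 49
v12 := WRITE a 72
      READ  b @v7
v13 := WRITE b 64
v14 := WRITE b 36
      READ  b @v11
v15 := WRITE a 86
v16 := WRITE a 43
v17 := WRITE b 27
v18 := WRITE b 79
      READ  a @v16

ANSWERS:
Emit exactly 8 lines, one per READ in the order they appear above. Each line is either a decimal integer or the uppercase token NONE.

Answer: 69
NONE
59
69
81
59
37
43

Derivation:
v1: WRITE b=69  (b history now [(1, 69)])
READ b @v1: history=[(1, 69)] -> pick v1 -> 69
v2: WRITE b=81  (b history now [(1, 69), (2, 81)])
READ a @v1: history=[] -> no version <= 1 -> NONE
v3: WRITE b=59  (b history now [(1, 69), (2, 81), (3, 59)])
v4: WRITE a=77  (a history now [(4, 77)])
READ b @v3: history=[(1, 69), (2, 81), (3, 59)] -> pick v3 -> 59
READ b @v1: history=[(1, 69), (2, 81), (3, 59)] -> pick v1 -> 69
v5: WRITE a=54  (a history now [(4, 77), (5, 54)])
v6: WRITE a=32  (a history now [(4, 77), (5, 54), (6, 32)])
v7: WRITE a=49  (a history now [(4, 77), (5, 54), (6, 32), (7, 49)])
v8: WRITE b=10  (b history now [(1, 69), (2, 81), (3, 59), (8, 10)])
v9: WRITE a=3  (a history now [(4, 77), (5, 54), (6, 32), (7, 49), (9, 3)])
READ b @v2: history=[(1, 69), (2, 81), (3, 59), (8, 10)] -> pick v2 -> 81
v10: WRITE b=37  (b history now [(1, 69), (2, 81), (3, 59), (8, 10), (10, 37)])
v11: WRITE a=49  (a history now [(4, 77), (5, 54), (6, 32), (7, 49), (9, 3), (11, 49)])
v12: WRITE a=72  (a history now [(4, 77), (5, 54), (6, 32), (7, 49), (9, 3), (11, 49), (12, 72)])
READ b @v7: history=[(1, 69), (2, 81), (3, 59), (8, 10), (10, 37)] -> pick v3 -> 59
v13: WRITE b=64  (b history now [(1, 69), (2, 81), (3, 59), (8, 10), (10, 37), (13, 64)])
v14: WRITE b=36  (b history now [(1, 69), (2, 81), (3, 59), (8, 10), (10, 37), (13, 64), (14, 36)])
READ b @v11: history=[(1, 69), (2, 81), (3, 59), (8, 10), (10, 37), (13, 64), (14, 36)] -> pick v10 -> 37
v15: WRITE a=86  (a history now [(4, 77), (5, 54), (6, 32), (7, 49), (9, 3), (11, 49), (12, 72), (15, 86)])
v16: WRITE a=43  (a history now [(4, 77), (5, 54), (6, 32), (7, 49), (9, 3), (11, 49), (12, 72), (15, 86), (16, 43)])
v17: WRITE b=27  (b history now [(1, 69), (2, 81), (3, 59), (8, 10), (10, 37), (13, 64), (14, 36), (17, 27)])
v18: WRITE b=79  (b history now [(1, 69), (2, 81), (3, 59), (8, 10), (10, 37), (13, 64), (14, 36), (17, 27), (18, 79)])
READ a @v16: history=[(4, 77), (5, 54), (6, 32), (7, 49), (9, 3), (11, 49), (12, 72), (15, 86), (16, 43)] -> pick v16 -> 43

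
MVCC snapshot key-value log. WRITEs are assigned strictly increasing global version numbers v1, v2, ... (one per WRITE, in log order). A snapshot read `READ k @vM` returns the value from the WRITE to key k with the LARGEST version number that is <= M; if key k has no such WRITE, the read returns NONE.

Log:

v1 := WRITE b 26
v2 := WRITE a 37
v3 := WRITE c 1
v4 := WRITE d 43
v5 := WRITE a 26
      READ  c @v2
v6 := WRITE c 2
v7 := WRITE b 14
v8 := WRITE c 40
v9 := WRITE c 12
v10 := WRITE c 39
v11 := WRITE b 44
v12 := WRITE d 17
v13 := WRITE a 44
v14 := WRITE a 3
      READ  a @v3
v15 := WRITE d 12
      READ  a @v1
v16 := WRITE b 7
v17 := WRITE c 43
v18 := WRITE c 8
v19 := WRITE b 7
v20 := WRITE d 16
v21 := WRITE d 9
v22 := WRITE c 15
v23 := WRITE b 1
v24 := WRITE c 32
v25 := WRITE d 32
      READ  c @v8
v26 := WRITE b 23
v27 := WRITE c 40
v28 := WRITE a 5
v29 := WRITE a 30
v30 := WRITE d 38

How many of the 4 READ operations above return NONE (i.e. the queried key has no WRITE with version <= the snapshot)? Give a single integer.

v1: WRITE b=26  (b history now [(1, 26)])
v2: WRITE a=37  (a history now [(2, 37)])
v3: WRITE c=1  (c history now [(3, 1)])
v4: WRITE d=43  (d history now [(4, 43)])
v5: WRITE a=26  (a history now [(2, 37), (5, 26)])
READ c @v2: history=[(3, 1)] -> no version <= 2 -> NONE
v6: WRITE c=2  (c history now [(3, 1), (6, 2)])
v7: WRITE b=14  (b history now [(1, 26), (7, 14)])
v8: WRITE c=40  (c history now [(3, 1), (6, 2), (8, 40)])
v9: WRITE c=12  (c history now [(3, 1), (6, 2), (8, 40), (9, 12)])
v10: WRITE c=39  (c history now [(3, 1), (6, 2), (8, 40), (9, 12), (10, 39)])
v11: WRITE b=44  (b history now [(1, 26), (7, 14), (11, 44)])
v12: WRITE d=17  (d history now [(4, 43), (12, 17)])
v13: WRITE a=44  (a history now [(2, 37), (5, 26), (13, 44)])
v14: WRITE a=3  (a history now [(2, 37), (5, 26), (13, 44), (14, 3)])
READ a @v3: history=[(2, 37), (5, 26), (13, 44), (14, 3)] -> pick v2 -> 37
v15: WRITE d=12  (d history now [(4, 43), (12, 17), (15, 12)])
READ a @v1: history=[(2, 37), (5, 26), (13, 44), (14, 3)] -> no version <= 1 -> NONE
v16: WRITE b=7  (b history now [(1, 26), (7, 14), (11, 44), (16, 7)])
v17: WRITE c=43  (c history now [(3, 1), (6, 2), (8, 40), (9, 12), (10, 39), (17, 43)])
v18: WRITE c=8  (c history now [(3, 1), (6, 2), (8, 40), (9, 12), (10, 39), (17, 43), (18, 8)])
v19: WRITE b=7  (b history now [(1, 26), (7, 14), (11, 44), (16, 7), (19, 7)])
v20: WRITE d=16  (d history now [(4, 43), (12, 17), (15, 12), (20, 16)])
v21: WRITE d=9  (d history now [(4, 43), (12, 17), (15, 12), (20, 16), (21, 9)])
v22: WRITE c=15  (c history now [(3, 1), (6, 2), (8, 40), (9, 12), (10, 39), (17, 43), (18, 8), (22, 15)])
v23: WRITE b=1  (b history now [(1, 26), (7, 14), (11, 44), (16, 7), (19, 7), (23, 1)])
v24: WRITE c=32  (c history now [(3, 1), (6, 2), (8, 40), (9, 12), (10, 39), (17, 43), (18, 8), (22, 15), (24, 32)])
v25: WRITE d=32  (d history now [(4, 43), (12, 17), (15, 12), (20, 16), (21, 9), (25, 32)])
READ c @v8: history=[(3, 1), (6, 2), (8, 40), (9, 12), (10, 39), (17, 43), (18, 8), (22, 15), (24, 32)] -> pick v8 -> 40
v26: WRITE b=23  (b history now [(1, 26), (7, 14), (11, 44), (16, 7), (19, 7), (23, 1), (26, 23)])
v27: WRITE c=40  (c history now [(3, 1), (6, 2), (8, 40), (9, 12), (10, 39), (17, 43), (18, 8), (22, 15), (24, 32), (27, 40)])
v28: WRITE a=5  (a history now [(2, 37), (5, 26), (13, 44), (14, 3), (28, 5)])
v29: WRITE a=30  (a history now [(2, 37), (5, 26), (13, 44), (14, 3), (28, 5), (29, 30)])
v30: WRITE d=38  (d history now [(4, 43), (12, 17), (15, 12), (20, 16), (21, 9), (25, 32), (30, 38)])
Read results in order: ['NONE', '37', 'NONE', '40']
NONE count = 2

Answer: 2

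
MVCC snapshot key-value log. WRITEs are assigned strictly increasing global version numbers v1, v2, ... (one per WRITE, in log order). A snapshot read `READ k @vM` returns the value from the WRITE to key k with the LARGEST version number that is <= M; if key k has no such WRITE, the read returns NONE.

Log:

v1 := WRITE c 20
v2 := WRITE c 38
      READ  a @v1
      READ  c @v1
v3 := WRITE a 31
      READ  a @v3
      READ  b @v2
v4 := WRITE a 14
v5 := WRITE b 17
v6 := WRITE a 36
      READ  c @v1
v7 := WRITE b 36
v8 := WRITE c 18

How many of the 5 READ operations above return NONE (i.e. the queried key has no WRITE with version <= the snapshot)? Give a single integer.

v1: WRITE c=20  (c history now [(1, 20)])
v2: WRITE c=38  (c history now [(1, 20), (2, 38)])
READ a @v1: history=[] -> no version <= 1 -> NONE
READ c @v1: history=[(1, 20), (2, 38)] -> pick v1 -> 20
v3: WRITE a=31  (a history now [(3, 31)])
READ a @v3: history=[(3, 31)] -> pick v3 -> 31
READ b @v2: history=[] -> no version <= 2 -> NONE
v4: WRITE a=14  (a history now [(3, 31), (4, 14)])
v5: WRITE b=17  (b history now [(5, 17)])
v6: WRITE a=36  (a history now [(3, 31), (4, 14), (6, 36)])
READ c @v1: history=[(1, 20), (2, 38)] -> pick v1 -> 20
v7: WRITE b=36  (b history now [(5, 17), (7, 36)])
v8: WRITE c=18  (c history now [(1, 20), (2, 38), (8, 18)])
Read results in order: ['NONE', '20', '31', 'NONE', '20']
NONE count = 2

Answer: 2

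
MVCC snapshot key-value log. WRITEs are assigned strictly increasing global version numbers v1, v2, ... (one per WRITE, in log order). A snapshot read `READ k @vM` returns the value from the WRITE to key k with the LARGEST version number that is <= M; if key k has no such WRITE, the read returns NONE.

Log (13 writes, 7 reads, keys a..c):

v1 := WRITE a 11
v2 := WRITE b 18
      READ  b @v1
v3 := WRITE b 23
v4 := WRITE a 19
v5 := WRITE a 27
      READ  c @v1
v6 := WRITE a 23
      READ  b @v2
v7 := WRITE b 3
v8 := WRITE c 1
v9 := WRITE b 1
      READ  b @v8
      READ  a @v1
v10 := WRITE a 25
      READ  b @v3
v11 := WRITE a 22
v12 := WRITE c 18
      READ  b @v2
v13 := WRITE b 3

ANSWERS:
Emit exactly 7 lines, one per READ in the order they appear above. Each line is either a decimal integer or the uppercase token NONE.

Answer: NONE
NONE
18
3
11
23
18

Derivation:
v1: WRITE a=11  (a history now [(1, 11)])
v2: WRITE b=18  (b history now [(2, 18)])
READ b @v1: history=[(2, 18)] -> no version <= 1 -> NONE
v3: WRITE b=23  (b history now [(2, 18), (3, 23)])
v4: WRITE a=19  (a history now [(1, 11), (4, 19)])
v5: WRITE a=27  (a history now [(1, 11), (4, 19), (5, 27)])
READ c @v1: history=[] -> no version <= 1 -> NONE
v6: WRITE a=23  (a history now [(1, 11), (4, 19), (5, 27), (6, 23)])
READ b @v2: history=[(2, 18), (3, 23)] -> pick v2 -> 18
v7: WRITE b=3  (b history now [(2, 18), (3, 23), (7, 3)])
v8: WRITE c=1  (c history now [(8, 1)])
v9: WRITE b=1  (b history now [(2, 18), (3, 23), (7, 3), (9, 1)])
READ b @v8: history=[(2, 18), (3, 23), (7, 3), (9, 1)] -> pick v7 -> 3
READ a @v1: history=[(1, 11), (4, 19), (5, 27), (6, 23)] -> pick v1 -> 11
v10: WRITE a=25  (a history now [(1, 11), (4, 19), (5, 27), (6, 23), (10, 25)])
READ b @v3: history=[(2, 18), (3, 23), (7, 3), (9, 1)] -> pick v3 -> 23
v11: WRITE a=22  (a history now [(1, 11), (4, 19), (5, 27), (6, 23), (10, 25), (11, 22)])
v12: WRITE c=18  (c history now [(8, 1), (12, 18)])
READ b @v2: history=[(2, 18), (3, 23), (7, 3), (9, 1)] -> pick v2 -> 18
v13: WRITE b=3  (b history now [(2, 18), (3, 23), (7, 3), (9, 1), (13, 3)])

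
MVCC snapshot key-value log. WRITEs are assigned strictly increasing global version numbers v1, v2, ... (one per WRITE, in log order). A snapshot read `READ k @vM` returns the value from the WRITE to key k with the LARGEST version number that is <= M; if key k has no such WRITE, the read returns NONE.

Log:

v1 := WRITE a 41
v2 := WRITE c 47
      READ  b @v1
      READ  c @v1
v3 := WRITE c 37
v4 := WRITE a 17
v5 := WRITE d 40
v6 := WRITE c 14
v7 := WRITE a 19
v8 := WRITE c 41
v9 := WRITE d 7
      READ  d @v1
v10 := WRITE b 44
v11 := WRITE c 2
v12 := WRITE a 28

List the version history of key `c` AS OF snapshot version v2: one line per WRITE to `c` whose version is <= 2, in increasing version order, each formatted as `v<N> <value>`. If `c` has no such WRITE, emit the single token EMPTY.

Scan writes for key=c with version <= 2:
  v1 WRITE a 41 -> skip
  v2 WRITE c 47 -> keep
  v3 WRITE c 37 -> drop (> snap)
  v4 WRITE a 17 -> skip
  v5 WRITE d 40 -> skip
  v6 WRITE c 14 -> drop (> snap)
  v7 WRITE a 19 -> skip
  v8 WRITE c 41 -> drop (> snap)
  v9 WRITE d 7 -> skip
  v10 WRITE b 44 -> skip
  v11 WRITE c 2 -> drop (> snap)
  v12 WRITE a 28 -> skip
Collected: [(2, 47)]

Answer: v2 47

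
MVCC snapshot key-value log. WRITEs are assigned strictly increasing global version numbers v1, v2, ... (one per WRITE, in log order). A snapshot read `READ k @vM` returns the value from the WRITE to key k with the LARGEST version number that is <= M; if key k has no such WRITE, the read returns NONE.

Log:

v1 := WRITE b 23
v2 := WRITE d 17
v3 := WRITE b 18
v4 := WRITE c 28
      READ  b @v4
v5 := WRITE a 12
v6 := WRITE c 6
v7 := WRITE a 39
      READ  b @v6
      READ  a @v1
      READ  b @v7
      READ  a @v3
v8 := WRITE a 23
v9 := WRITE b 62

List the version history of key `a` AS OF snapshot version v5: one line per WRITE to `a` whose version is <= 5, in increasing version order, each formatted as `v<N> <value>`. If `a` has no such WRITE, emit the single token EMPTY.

Scan writes for key=a with version <= 5:
  v1 WRITE b 23 -> skip
  v2 WRITE d 17 -> skip
  v3 WRITE b 18 -> skip
  v4 WRITE c 28 -> skip
  v5 WRITE a 12 -> keep
  v6 WRITE c 6 -> skip
  v7 WRITE a 39 -> drop (> snap)
  v8 WRITE a 23 -> drop (> snap)
  v9 WRITE b 62 -> skip
Collected: [(5, 12)]

Answer: v5 12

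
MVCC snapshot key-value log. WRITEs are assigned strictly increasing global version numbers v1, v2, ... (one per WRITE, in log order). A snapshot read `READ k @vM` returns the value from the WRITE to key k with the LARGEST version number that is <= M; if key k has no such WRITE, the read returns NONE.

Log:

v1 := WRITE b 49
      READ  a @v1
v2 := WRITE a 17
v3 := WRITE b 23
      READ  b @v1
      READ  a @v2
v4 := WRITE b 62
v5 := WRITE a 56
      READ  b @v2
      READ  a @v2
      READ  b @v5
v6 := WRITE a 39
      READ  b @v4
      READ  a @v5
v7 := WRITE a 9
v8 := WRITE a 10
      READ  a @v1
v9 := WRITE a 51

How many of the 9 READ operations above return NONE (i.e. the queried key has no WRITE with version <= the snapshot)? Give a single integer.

Answer: 2

Derivation:
v1: WRITE b=49  (b history now [(1, 49)])
READ a @v1: history=[] -> no version <= 1 -> NONE
v2: WRITE a=17  (a history now [(2, 17)])
v3: WRITE b=23  (b history now [(1, 49), (3, 23)])
READ b @v1: history=[(1, 49), (3, 23)] -> pick v1 -> 49
READ a @v2: history=[(2, 17)] -> pick v2 -> 17
v4: WRITE b=62  (b history now [(1, 49), (3, 23), (4, 62)])
v5: WRITE a=56  (a history now [(2, 17), (5, 56)])
READ b @v2: history=[(1, 49), (3, 23), (4, 62)] -> pick v1 -> 49
READ a @v2: history=[(2, 17), (5, 56)] -> pick v2 -> 17
READ b @v5: history=[(1, 49), (3, 23), (4, 62)] -> pick v4 -> 62
v6: WRITE a=39  (a history now [(2, 17), (5, 56), (6, 39)])
READ b @v4: history=[(1, 49), (3, 23), (4, 62)] -> pick v4 -> 62
READ a @v5: history=[(2, 17), (5, 56), (6, 39)] -> pick v5 -> 56
v7: WRITE a=9  (a history now [(2, 17), (5, 56), (6, 39), (7, 9)])
v8: WRITE a=10  (a history now [(2, 17), (5, 56), (6, 39), (7, 9), (8, 10)])
READ a @v1: history=[(2, 17), (5, 56), (6, 39), (7, 9), (8, 10)] -> no version <= 1 -> NONE
v9: WRITE a=51  (a history now [(2, 17), (5, 56), (6, 39), (7, 9), (8, 10), (9, 51)])
Read results in order: ['NONE', '49', '17', '49', '17', '62', '62', '56', 'NONE']
NONE count = 2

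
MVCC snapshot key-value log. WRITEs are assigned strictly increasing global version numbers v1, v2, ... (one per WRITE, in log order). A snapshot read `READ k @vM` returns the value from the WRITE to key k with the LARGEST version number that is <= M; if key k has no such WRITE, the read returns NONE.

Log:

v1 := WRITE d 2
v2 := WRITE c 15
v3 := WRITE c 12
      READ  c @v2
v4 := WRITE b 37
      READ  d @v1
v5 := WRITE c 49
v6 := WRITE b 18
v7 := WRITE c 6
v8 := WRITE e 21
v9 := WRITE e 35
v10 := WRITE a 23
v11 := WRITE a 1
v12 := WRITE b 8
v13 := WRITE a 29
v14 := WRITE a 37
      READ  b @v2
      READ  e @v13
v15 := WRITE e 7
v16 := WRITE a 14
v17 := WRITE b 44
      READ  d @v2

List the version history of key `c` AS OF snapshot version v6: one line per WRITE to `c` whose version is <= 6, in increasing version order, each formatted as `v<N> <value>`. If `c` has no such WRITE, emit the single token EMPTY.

Scan writes for key=c with version <= 6:
  v1 WRITE d 2 -> skip
  v2 WRITE c 15 -> keep
  v3 WRITE c 12 -> keep
  v4 WRITE b 37 -> skip
  v5 WRITE c 49 -> keep
  v6 WRITE b 18 -> skip
  v7 WRITE c 6 -> drop (> snap)
  v8 WRITE e 21 -> skip
  v9 WRITE e 35 -> skip
  v10 WRITE a 23 -> skip
  v11 WRITE a 1 -> skip
  v12 WRITE b 8 -> skip
  v13 WRITE a 29 -> skip
  v14 WRITE a 37 -> skip
  v15 WRITE e 7 -> skip
  v16 WRITE a 14 -> skip
  v17 WRITE b 44 -> skip
Collected: [(2, 15), (3, 12), (5, 49)]

Answer: v2 15
v3 12
v5 49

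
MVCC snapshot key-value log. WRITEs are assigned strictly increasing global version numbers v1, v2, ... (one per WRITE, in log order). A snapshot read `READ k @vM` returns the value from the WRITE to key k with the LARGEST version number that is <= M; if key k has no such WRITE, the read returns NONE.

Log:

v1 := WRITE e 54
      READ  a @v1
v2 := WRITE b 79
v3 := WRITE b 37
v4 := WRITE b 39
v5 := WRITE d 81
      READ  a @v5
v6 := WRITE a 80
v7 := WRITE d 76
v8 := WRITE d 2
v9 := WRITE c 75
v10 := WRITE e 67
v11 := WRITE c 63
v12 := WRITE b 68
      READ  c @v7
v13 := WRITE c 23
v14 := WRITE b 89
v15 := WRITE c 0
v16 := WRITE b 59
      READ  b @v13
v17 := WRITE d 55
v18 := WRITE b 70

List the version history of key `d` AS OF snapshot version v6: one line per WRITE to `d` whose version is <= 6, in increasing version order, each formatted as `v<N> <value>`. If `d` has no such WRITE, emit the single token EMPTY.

Answer: v5 81

Derivation:
Scan writes for key=d with version <= 6:
  v1 WRITE e 54 -> skip
  v2 WRITE b 79 -> skip
  v3 WRITE b 37 -> skip
  v4 WRITE b 39 -> skip
  v5 WRITE d 81 -> keep
  v6 WRITE a 80 -> skip
  v7 WRITE d 76 -> drop (> snap)
  v8 WRITE d 2 -> drop (> snap)
  v9 WRITE c 75 -> skip
  v10 WRITE e 67 -> skip
  v11 WRITE c 63 -> skip
  v12 WRITE b 68 -> skip
  v13 WRITE c 23 -> skip
  v14 WRITE b 89 -> skip
  v15 WRITE c 0 -> skip
  v16 WRITE b 59 -> skip
  v17 WRITE d 55 -> drop (> snap)
  v18 WRITE b 70 -> skip
Collected: [(5, 81)]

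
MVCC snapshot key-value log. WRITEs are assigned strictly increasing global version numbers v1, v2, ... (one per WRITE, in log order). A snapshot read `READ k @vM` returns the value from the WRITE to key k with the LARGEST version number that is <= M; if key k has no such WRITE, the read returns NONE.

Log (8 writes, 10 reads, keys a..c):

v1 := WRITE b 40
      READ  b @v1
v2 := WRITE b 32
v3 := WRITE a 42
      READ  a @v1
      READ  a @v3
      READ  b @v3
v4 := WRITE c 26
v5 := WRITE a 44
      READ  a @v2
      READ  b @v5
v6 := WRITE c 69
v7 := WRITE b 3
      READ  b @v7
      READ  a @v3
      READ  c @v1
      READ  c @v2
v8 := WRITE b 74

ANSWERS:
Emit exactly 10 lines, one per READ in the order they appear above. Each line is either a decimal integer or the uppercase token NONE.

Answer: 40
NONE
42
32
NONE
32
3
42
NONE
NONE

Derivation:
v1: WRITE b=40  (b history now [(1, 40)])
READ b @v1: history=[(1, 40)] -> pick v1 -> 40
v2: WRITE b=32  (b history now [(1, 40), (2, 32)])
v3: WRITE a=42  (a history now [(3, 42)])
READ a @v1: history=[(3, 42)] -> no version <= 1 -> NONE
READ a @v3: history=[(3, 42)] -> pick v3 -> 42
READ b @v3: history=[(1, 40), (2, 32)] -> pick v2 -> 32
v4: WRITE c=26  (c history now [(4, 26)])
v5: WRITE a=44  (a history now [(3, 42), (5, 44)])
READ a @v2: history=[(3, 42), (5, 44)] -> no version <= 2 -> NONE
READ b @v5: history=[(1, 40), (2, 32)] -> pick v2 -> 32
v6: WRITE c=69  (c history now [(4, 26), (6, 69)])
v7: WRITE b=3  (b history now [(1, 40), (2, 32), (7, 3)])
READ b @v7: history=[(1, 40), (2, 32), (7, 3)] -> pick v7 -> 3
READ a @v3: history=[(3, 42), (5, 44)] -> pick v3 -> 42
READ c @v1: history=[(4, 26), (6, 69)] -> no version <= 1 -> NONE
READ c @v2: history=[(4, 26), (6, 69)] -> no version <= 2 -> NONE
v8: WRITE b=74  (b history now [(1, 40), (2, 32), (7, 3), (8, 74)])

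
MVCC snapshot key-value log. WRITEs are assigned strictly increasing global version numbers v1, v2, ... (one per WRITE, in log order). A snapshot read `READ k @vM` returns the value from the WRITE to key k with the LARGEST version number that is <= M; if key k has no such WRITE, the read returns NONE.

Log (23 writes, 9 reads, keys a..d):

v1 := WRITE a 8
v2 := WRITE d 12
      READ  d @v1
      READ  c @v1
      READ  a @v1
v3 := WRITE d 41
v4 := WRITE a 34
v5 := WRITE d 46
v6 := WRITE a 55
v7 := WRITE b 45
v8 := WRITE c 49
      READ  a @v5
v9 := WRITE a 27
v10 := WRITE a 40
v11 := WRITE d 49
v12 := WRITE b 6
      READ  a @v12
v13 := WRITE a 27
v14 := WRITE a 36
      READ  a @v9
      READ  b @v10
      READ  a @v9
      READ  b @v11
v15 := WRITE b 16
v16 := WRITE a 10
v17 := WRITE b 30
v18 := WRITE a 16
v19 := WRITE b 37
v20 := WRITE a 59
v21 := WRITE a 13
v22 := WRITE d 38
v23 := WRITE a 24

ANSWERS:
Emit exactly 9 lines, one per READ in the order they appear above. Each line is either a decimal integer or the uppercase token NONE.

v1: WRITE a=8  (a history now [(1, 8)])
v2: WRITE d=12  (d history now [(2, 12)])
READ d @v1: history=[(2, 12)] -> no version <= 1 -> NONE
READ c @v1: history=[] -> no version <= 1 -> NONE
READ a @v1: history=[(1, 8)] -> pick v1 -> 8
v3: WRITE d=41  (d history now [(2, 12), (3, 41)])
v4: WRITE a=34  (a history now [(1, 8), (4, 34)])
v5: WRITE d=46  (d history now [(2, 12), (3, 41), (5, 46)])
v6: WRITE a=55  (a history now [(1, 8), (4, 34), (6, 55)])
v7: WRITE b=45  (b history now [(7, 45)])
v8: WRITE c=49  (c history now [(8, 49)])
READ a @v5: history=[(1, 8), (4, 34), (6, 55)] -> pick v4 -> 34
v9: WRITE a=27  (a history now [(1, 8), (4, 34), (6, 55), (9, 27)])
v10: WRITE a=40  (a history now [(1, 8), (4, 34), (6, 55), (9, 27), (10, 40)])
v11: WRITE d=49  (d history now [(2, 12), (3, 41), (5, 46), (11, 49)])
v12: WRITE b=6  (b history now [(7, 45), (12, 6)])
READ a @v12: history=[(1, 8), (4, 34), (6, 55), (9, 27), (10, 40)] -> pick v10 -> 40
v13: WRITE a=27  (a history now [(1, 8), (4, 34), (6, 55), (9, 27), (10, 40), (13, 27)])
v14: WRITE a=36  (a history now [(1, 8), (4, 34), (6, 55), (9, 27), (10, 40), (13, 27), (14, 36)])
READ a @v9: history=[(1, 8), (4, 34), (6, 55), (9, 27), (10, 40), (13, 27), (14, 36)] -> pick v9 -> 27
READ b @v10: history=[(7, 45), (12, 6)] -> pick v7 -> 45
READ a @v9: history=[(1, 8), (4, 34), (6, 55), (9, 27), (10, 40), (13, 27), (14, 36)] -> pick v9 -> 27
READ b @v11: history=[(7, 45), (12, 6)] -> pick v7 -> 45
v15: WRITE b=16  (b history now [(7, 45), (12, 6), (15, 16)])
v16: WRITE a=10  (a history now [(1, 8), (4, 34), (6, 55), (9, 27), (10, 40), (13, 27), (14, 36), (16, 10)])
v17: WRITE b=30  (b history now [(7, 45), (12, 6), (15, 16), (17, 30)])
v18: WRITE a=16  (a history now [(1, 8), (4, 34), (6, 55), (9, 27), (10, 40), (13, 27), (14, 36), (16, 10), (18, 16)])
v19: WRITE b=37  (b history now [(7, 45), (12, 6), (15, 16), (17, 30), (19, 37)])
v20: WRITE a=59  (a history now [(1, 8), (4, 34), (6, 55), (9, 27), (10, 40), (13, 27), (14, 36), (16, 10), (18, 16), (20, 59)])
v21: WRITE a=13  (a history now [(1, 8), (4, 34), (6, 55), (9, 27), (10, 40), (13, 27), (14, 36), (16, 10), (18, 16), (20, 59), (21, 13)])
v22: WRITE d=38  (d history now [(2, 12), (3, 41), (5, 46), (11, 49), (22, 38)])
v23: WRITE a=24  (a history now [(1, 8), (4, 34), (6, 55), (9, 27), (10, 40), (13, 27), (14, 36), (16, 10), (18, 16), (20, 59), (21, 13), (23, 24)])

Answer: NONE
NONE
8
34
40
27
45
27
45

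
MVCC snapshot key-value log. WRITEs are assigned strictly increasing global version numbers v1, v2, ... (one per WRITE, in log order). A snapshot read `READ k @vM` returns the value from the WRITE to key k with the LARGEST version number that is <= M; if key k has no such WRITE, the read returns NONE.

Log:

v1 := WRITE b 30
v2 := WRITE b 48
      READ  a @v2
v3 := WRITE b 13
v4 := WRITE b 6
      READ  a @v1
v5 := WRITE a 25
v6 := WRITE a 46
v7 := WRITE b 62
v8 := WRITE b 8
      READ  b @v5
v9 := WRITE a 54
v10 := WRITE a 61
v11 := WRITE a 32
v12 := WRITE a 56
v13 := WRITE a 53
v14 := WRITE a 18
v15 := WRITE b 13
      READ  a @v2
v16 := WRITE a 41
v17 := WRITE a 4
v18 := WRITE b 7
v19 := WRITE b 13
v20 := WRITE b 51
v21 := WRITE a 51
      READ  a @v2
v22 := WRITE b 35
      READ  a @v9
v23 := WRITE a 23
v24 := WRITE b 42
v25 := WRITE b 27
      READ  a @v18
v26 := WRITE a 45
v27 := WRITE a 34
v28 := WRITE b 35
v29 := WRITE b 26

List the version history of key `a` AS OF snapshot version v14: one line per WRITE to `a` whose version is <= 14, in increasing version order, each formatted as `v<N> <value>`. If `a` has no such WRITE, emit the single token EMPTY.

Scan writes for key=a with version <= 14:
  v1 WRITE b 30 -> skip
  v2 WRITE b 48 -> skip
  v3 WRITE b 13 -> skip
  v4 WRITE b 6 -> skip
  v5 WRITE a 25 -> keep
  v6 WRITE a 46 -> keep
  v7 WRITE b 62 -> skip
  v8 WRITE b 8 -> skip
  v9 WRITE a 54 -> keep
  v10 WRITE a 61 -> keep
  v11 WRITE a 32 -> keep
  v12 WRITE a 56 -> keep
  v13 WRITE a 53 -> keep
  v14 WRITE a 18 -> keep
  v15 WRITE b 13 -> skip
  v16 WRITE a 41 -> drop (> snap)
  v17 WRITE a 4 -> drop (> snap)
  v18 WRITE b 7 -> skip
  v19 WRITE b 13 -> skip
  v20 WRITE b 51 -> skip
  v21 WRITE a 51 -> drop (> snap)
  v22 WRITE b 35 -> skip
  v23 WRITE a 23 -> drop (> snap)
  v24 WRITE b 42 -> skip
  v25 WRITE b 27 -> skip
  v26 WRITE a 45 -> drop (> snap)
  v27 WRITE a 34 -> drop (> snap)
  v28 WRITE b 35 -> skip
  v29 WRITE b 26 -> skip
Collected: [(5, 25), (6, 46), (9, 54), (10, 61), (11, 32), (12, 56), (13, 53), (14, 18)]

Answer: v5 25
v6 46
v9 54
v10 61
v11 32
v12 56
v13 53
v14 18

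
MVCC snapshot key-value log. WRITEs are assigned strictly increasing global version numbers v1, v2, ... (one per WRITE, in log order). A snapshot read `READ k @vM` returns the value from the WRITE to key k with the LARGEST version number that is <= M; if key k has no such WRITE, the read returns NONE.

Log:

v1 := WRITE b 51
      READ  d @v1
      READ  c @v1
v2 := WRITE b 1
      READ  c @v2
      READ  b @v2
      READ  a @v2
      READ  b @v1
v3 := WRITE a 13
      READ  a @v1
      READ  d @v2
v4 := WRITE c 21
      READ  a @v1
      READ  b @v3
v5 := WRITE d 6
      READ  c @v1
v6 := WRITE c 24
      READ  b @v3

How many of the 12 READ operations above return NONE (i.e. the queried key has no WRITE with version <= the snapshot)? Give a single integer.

Answer: 8

Derivation:
v1: WRITE b=51  (b history now [(1, 51)])
READ d @v1: history=[] -> no version <= 1 -> NONE
READ c @v1: history=[] -> no version <= 1 -> NONE
v2: WRITE b=1  (b history now [(1, 51), (2, 1)])
READ c @v2: history=[] -> no version <= 2 -> NONE
READ b @v2: history=[(1, 51), (2, 1)] -> pick v2 -> 1
READ a @v2: history=[] -> no version <= 2 -> NONE
READ b @v1: history=[(1, 51), (2, 1)] -> pick v1 -> 51
v3: WRITE a=13  (a history now [(3, 13)])
READ a @v1: history=[(3, 13)] -> no version <= 1 -> NONE
READ d @v2: history=[] -> no version <= 2 -> NONE
v4: WRITE c=21  (c history now [(4, 21)])
READ a @v1: history=[(3, 13)] -> no version <= 1 -> NONE
READ b @v3: history=[(1, 51), (2, 1)] -> pick v2 -> 1
v5: WRITE d=6  (d history now [(5, 6)])
READ c @v1: history=[(4, 21)] -> no version <= 1 -> NONE
v6: WRITE c=24  (c history now [(4, 21), (6, 24)])
READ b @v3: history=[(1, 51), (2, 1)] -> pick v2 -> 1
Read results in order: ['NONE', 'NONE', 'NONE', '1', 'NONE', '51', 'NONE', 'NONE', 'NONE', '1', 'NONE', '1']
NONE count = 8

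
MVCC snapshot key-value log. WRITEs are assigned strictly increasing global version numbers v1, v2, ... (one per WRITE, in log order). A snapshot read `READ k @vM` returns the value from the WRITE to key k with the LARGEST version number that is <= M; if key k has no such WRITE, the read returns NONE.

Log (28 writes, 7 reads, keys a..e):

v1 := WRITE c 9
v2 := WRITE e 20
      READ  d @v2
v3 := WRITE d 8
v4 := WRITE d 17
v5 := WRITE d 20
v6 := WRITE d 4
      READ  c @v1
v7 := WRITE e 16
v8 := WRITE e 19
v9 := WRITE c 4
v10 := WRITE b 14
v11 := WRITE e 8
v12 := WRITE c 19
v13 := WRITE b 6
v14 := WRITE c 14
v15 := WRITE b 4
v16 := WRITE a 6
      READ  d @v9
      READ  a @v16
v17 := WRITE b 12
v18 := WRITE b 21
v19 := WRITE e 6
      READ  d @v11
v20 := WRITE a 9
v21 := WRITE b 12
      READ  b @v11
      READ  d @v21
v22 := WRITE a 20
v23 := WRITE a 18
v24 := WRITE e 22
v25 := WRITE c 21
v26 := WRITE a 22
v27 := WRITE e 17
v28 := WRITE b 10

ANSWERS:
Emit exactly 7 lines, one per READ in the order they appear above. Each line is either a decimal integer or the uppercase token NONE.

v1: WRITE c=9  (c history now [(1, 9)])
v2: WRITE e=20  (e history now [(2, 20)])
READ d @v2: history=[] -> no version <= 2 -> NONE
v3: WRITE d=8  (d history now [(3, 8)])
v4: WRITE d=17  (d history now [(3, 8), (4, 17)])
v5: WRITE d=20  (d history now [(3, 8), (4, 17), (5, 20)])
v6: WRITE d=4  (d history now [(3, 8), (4, 17), (5, 20), (6, 4)])
READ c @v1: history=[(1, 9)] -> pick v1 -> 9
v7: WRITE e=16  (e history now [(2, 20), (7, 16)])
v8: WRITE e=19  (e history now [(2, 20), (7, 16), (8, 19)])
v9: WRITE c=4  (c history now [(1, 9), (9, 4)])
v10: WRITE b=14  (b history now [(10, 14)])
v11: WRITE e=8  (e history now [(2, 20), (7, 16), (8, 19), (11, 8)])
v12: WRITE c=19  (c history now [(1, 9), (9, 4), (12, 19)])
v13: WRITE b=6  (b history now [(10, 14), (13, 6)])
v14: WRITE c=14  (c history now [(1, 9), (9, 4), (12, 19), (14, 14)])
v15: WRITE b=4  (b history now [(10, 14), (13, 6), (15, 4)])
v16: WRITE a=6  (a history now [(16, 6)])
READ d @v9: history=[(3, 8), (4, 17), (5, 20), (6, 4)] -> pick v6 -> 4
READ a @v16: history=[(16, 6)] -> pick v16 -> 6
v17: WRITE b=12  (b history now [(10, 14), (13, 6), (15, 4), (17, 12)])
v18: WRITE b=21  (b history now [(10, 14), (13, 6), (15, 4), (17, 12), (18, 21)])
v19: WRITE e=6  (e history now [(2, 20), (7, 16), (8, 19), (11, 8), (19, 6)])
READ d @v11: history=[(3, 8), (4, 17), (5, 20), (6, 4)] -> pick v6 -> 4
v20: WRITE a=9  (a history now [(16, 6), (20, 9)])
v21: WRITE b=12  (b history now [(10, 14), (13, 6), (15, 4), (17, 12), (18, 21), (21, 12)])
READ b @v11: history=[(10, 14), (13, 6), (15, 4), (17, 12), (18, 21), (21, 12)] -> pick v10 -> 14
READ d @v21: history=[(3, 8), (4, 17), (5, 20), (6, 4)] -> pick v6 -> 4
v22: WRITE a=20  (a history now [(16, 6), (20, 9), (22, 20)])
v23: WRITE a=18  (a history now [(16, 6), (20, 9), (22, 20), (23, 18)])
v24: WRITE e=22  (e history now [(2, 20), (7, 16), (8, 19), (11, 8), (19, 6), (24, 22)])
v25: WRITE c=21  (c history now [(1, 9), (9, 4), (12, 19), (14, 14), (25, 21)])
v26: WRITE a=22  (a history now [(16, 6), (20, 9), (22, 20), (23, 18), (26, 22)])
v27: WRITE e=17  (e history now [(2, 20), (7, 16), (8, 19), (11, 8), (19, 6), (24, 22), (27, 17)])
v28: WRITE b=10  (b history now [(10, 14), (13, 6), (15, 4), (17, 12), (18, 21), (21, 12), (28, 10)])

Answer: NONE
9
4
6
4
14
4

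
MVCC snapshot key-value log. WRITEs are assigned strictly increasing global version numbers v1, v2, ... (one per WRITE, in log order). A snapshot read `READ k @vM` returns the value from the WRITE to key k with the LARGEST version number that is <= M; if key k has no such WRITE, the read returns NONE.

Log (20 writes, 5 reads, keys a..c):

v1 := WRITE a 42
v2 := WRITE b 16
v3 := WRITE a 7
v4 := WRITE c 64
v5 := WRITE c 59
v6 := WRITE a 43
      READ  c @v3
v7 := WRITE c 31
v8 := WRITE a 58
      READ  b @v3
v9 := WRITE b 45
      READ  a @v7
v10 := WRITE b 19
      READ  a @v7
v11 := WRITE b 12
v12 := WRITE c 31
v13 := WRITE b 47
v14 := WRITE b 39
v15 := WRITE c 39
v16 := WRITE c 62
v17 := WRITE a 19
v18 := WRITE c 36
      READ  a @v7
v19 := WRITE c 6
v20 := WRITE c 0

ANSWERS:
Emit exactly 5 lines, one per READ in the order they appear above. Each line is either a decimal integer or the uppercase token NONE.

v1: WRITE a=42  (a history now [(1, 42)])
v2: WRITE b=16  (b history now [(2, 16)])
v3: WRITE a=7  (a history now [(1, 42), (3, 7)])
v4: WRITE c=64  (c history now [(4, 64)])
v5: WRITE c=59  (c history now [(4, 64), (5, 59)])
v6: WRITE a=43  (a history now [(1, 42), (3, 7), (6, 43)])
READ c @v3: history=[(4, 64), (5, 59)] -> no version <= 3 -> NONE
v7: WRITE c=31  (c history now [(4, 64), (5, 59), (7, 31)])
v8: WRITE a=58  (a history now [(1, 42), (3, 7), (6, 43), (8, 58)])
READ b @v3: history=[(2, 16)] -> pick v2 -> 16
v9: WRITE b=45  (b history now [(2, 16), (9, 45)])
READ a @v7: history=[(1, 42), (3, 7), (6, 43), (8, 58)] -> pick v6 -> 43
v10: WRITE b=19  (b history now [(2, 16), (9, 45), (10, 19)])
READ a @v7: history=[(1, 42), (3, 7), (6, 43), (8, 58)] -> pick v6 -> 43
v11: WRITE b=12  (b history now [(2, 16), (9, 45), (10, 19), (11, 12)])
v12: WRITE c=31  (c history now [(4, 64), (5, 59), (7, 31), (12, 31)])
v13: WRITE b=47  (b history now [(2, 16), (9, 45), (10, 19), (11, 12), (13, 47)])
v14: WRITE b=39  (b history now [(2, 16), (9, 45), (10, 19), (11, 12), (13, 47), (14, 39)])
v15: WRITE c=39  (c history now [(4, 64), (5, 59), (7, 31), (12, 31), (15, 39)])
v16: WRITE c=62  (c history now [(4, 64), (5, 59), (7, 31), (12, 31), (15, 39), (16, 62)])
v17: WRITE a=19  (a history now [(1, 42), (3, 7), (6, 43), (8, 58), (17, 19)])
v18: WRITE c=36  (c history now [(4, 64), (5, 59), (7, 31), (12, 31), (15, 39), (16, 62), (18, 36)])
READ a @v7: history=[(1, 42), (3, 7), (6, 43), (8, 58), (17, 19)] -> pick v6 -> 43
v19: WRITE c=6  (c history now [(4, 64), (5, 59), (7, 31), (12, 31), (15, 39), (16, 62), (18, 36), (19, 6)])
v20: WRITE c=0  (c history now [(4, 64), (5, 59), (7, 31), (12, 31), (15, 39), (16, 62), (18, 36), (19, 6), (20, 0)])

Answer: NONE
16
43
43
43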